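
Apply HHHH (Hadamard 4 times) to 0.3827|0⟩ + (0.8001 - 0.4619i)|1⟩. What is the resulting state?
0.3827|0⟩ + (0.8001 - 0.4619i)|1⟩

H² = I, so an even number of Hadamards cancels: H^4 = I and the state is unchanged.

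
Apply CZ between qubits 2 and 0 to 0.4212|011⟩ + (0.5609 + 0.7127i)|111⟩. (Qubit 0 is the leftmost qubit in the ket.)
0.4212|011⟩ + (-0.5609 - 0.7127i)|111⟩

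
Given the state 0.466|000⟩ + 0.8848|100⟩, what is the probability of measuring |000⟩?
0.2172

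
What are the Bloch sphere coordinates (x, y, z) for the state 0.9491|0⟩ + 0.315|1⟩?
(0.5979, 0, 0.8016)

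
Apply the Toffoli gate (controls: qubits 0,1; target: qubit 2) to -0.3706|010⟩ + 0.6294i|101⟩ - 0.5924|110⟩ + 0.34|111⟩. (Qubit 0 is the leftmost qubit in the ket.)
-0.3706|010⟩ + 0.6294i|101⟩ + 0.34|110⟩ - 0.5924|111⟩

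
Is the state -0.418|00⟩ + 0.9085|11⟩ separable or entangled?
Entangled

Writing the state as a|00⟩ + b|01⟩ + c|10⟩ + d|11⟩, it is a product state iff ad − bc = 0.
Here (a, b, c, d) = (-0.418, 0, 0, 0.9085): ad − bc = (-0.418)(0.9085) − (0)(0) = -0.3798 ≠ 0, so the state is entangled.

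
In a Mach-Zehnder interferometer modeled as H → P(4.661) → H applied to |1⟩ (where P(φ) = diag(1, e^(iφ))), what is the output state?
(0.5257 + 0.4993i)|0⟩ + (0.4743 - 0.4993i)|1⟩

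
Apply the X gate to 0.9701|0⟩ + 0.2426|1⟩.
0.2426|0⟩ + 0.9701|1⟩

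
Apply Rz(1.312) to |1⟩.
(0.7924 + 0.61i)|1⟩

Rz(1.312) = [[e^(−iθ/2), 0], [0, e^(iθ/2)]] with e^(±iθ/2) = cos(θ/2) ± i·sin(θ/2); θ = 1.312, cos(θ/2) ≈ 0.792438, sin(θ/2) ≈ 0.609952.
With a = amp(|0⟩) = 0 and b = amp(|1⟩) = 1:
new amp(|0⟩) = (0.792438 - 0.609952i)·a = 0
new amp(|1⟩) = (0.792438 + 0.609952i)·b = (0.7924 + 0.61i)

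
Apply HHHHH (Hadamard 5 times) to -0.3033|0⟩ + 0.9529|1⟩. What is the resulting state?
0.4593|0⟩ - 0.8883|1⟩

H² = I, so H^5 = H: a single Hadamard. With (a, b) = (-0.3033, 0.9529), H gives ((a + b)/√2, (a − b)/√2) = (0.4593, -0.8883).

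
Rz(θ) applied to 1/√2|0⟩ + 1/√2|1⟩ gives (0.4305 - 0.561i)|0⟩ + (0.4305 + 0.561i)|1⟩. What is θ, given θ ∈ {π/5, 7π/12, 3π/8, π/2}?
7π/12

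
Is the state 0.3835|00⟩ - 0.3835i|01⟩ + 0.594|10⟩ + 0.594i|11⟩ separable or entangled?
Entangled

Writing the state as a|00⟩ + b|01⟩ + c|10⟩ + d|11⟩, it is a product state iff ad − bc = 0.
Here (a, b, c, d) = (0.3835, -0.3835i, 0.594, 0.594i): ad − bc = (0.3835)(0.594i) − (-0.3835i)(0.594) = 0.4556i ≠ 0, so the state is entangled.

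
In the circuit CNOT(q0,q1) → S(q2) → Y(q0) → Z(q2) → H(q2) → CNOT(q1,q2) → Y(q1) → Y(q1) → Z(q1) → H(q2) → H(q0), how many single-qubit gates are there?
9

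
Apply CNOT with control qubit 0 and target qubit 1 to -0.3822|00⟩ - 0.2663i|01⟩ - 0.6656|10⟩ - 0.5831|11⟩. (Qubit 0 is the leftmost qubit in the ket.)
-0.3822|00⟩ - 0.2663i|01⟩ - 0.5831|10⟩ - 0.6656|11⟩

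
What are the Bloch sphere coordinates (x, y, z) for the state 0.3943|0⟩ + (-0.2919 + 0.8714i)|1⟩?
(-0.2302, 0.6872, -0.6891)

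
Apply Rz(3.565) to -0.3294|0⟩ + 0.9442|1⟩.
(0.06922 + 0.322i)|0⟩ + (-0.1984 + 0.9231i)|1⟩

Rz(3.565) = [[e^(−iθ/2), 0], [0, e^(iθ/2)]] with e^(±iθ/2) = cos(θ/2) ± i·sin(θ/2); θ = 3.565, cos(θ/2) ≈ -0.210126, sin(θ/2) ≈ 0.977674.
With a = amp(|0⟩) = -0.3294 and b = amp(|1⟩) = 0.9442:
new amp(|0⟩) = (-0.210126 - 0.977674i)·a = (0.06922 + 0.322i)
new amp(|1⟩) = (-0.210126 + 0.977674i)·b = (-0.1984 + 0.9231i)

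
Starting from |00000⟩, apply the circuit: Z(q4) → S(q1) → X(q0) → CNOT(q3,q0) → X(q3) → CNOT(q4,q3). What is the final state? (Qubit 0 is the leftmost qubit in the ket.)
|10010⟩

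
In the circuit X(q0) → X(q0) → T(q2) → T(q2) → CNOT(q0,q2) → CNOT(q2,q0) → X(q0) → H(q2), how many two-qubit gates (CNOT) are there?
2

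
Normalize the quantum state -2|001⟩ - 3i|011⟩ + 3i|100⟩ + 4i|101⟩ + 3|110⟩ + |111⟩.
-0.2887|001⟩ - 0.433i|011⟩ + 0.433i|100⟩ + (1/√3)i|101⟩ + 0.433|110⟩ + 0.1443|111⟩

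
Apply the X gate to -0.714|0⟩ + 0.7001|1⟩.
0.7001|0⟩ - 0.714|1⟩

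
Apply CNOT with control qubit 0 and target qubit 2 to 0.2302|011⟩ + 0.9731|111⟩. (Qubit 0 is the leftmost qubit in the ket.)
0.2302|011⟩ + 0.9731|110⟩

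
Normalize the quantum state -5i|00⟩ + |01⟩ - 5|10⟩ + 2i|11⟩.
-0.6742i|00⟩ + 0.1348|01⟩ - 0.6742|10⟩ + 0.2697i|11⟩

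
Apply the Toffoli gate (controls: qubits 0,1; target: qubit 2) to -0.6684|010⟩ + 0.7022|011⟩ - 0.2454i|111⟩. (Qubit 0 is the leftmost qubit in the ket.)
-0.6684|010⟩ + 0.7022|011⟩ - 0.2454i|110⟩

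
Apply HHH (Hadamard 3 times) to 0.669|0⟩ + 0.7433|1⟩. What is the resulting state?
0.9986|0⟩ - 0.05254|1⟩

H² = I, so H^3 = H: a single Hadamard. With (a, b) = (0.669, 0.7433), H gives ((a + b)/√2, (a − b)/√2) = (0.9986, -0.05254).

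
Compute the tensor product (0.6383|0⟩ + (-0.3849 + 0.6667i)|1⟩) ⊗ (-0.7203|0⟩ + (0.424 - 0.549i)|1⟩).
-0.4598|00⟩ + (0.2706 - 0.3504i)|01⟩ + (0.2772 - 0.4802i)|10⟩ + (0.2028 + 0.494i)|11⟩

amp(|b₁b₂…⟩) = product of the factor amplitudes for bits b₁, b₂, …; only kets whose every factor amplitude is nonzero survive.
|00⟩: (0.6383)(-0.7203) = -0.4598
|01⟩: (0.6383)(0.424 - 0.549i) = (0.2706 - 0.3504i)
|10⟩: (-0.3849 + 0.6667i)(-0.7203) = (0.2772 - 0.4802i)
|11⟩: (-0.3849 + 0.6667i)(0.424 - 0.549i) = (0.2028 + 0.494i)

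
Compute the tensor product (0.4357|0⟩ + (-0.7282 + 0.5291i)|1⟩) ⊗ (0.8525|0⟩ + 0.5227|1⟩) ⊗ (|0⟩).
0.3714|000⟩ + 0.2277|010⟩ + (-0.6208 + 0.4511i)|100⟩ + (-0.3806 + 0.2766i)|110⟩

amp(|b₁b₂…⟩) = product of the factor amplitudes for bits b₁, b₂, …; only kets whose every factor amplitude is nonzero survive.
|000⟩: (0.4357)(0.8525)(1) = 0.3714
|010⟩: (0.4357)(0.5227)(1) = 0.2277
|100⟩: (-0.7282 + 0.5291i)(0.8525)(1) = (-0.6208 + 0.4511i)
|110⟩: (-0.7282 + 0.5291i)(0.5227)(1) = (-0.3806 + 0.2766i)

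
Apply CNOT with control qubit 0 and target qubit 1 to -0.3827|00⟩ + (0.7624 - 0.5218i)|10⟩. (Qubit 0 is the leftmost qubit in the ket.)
-0.3827|00⟩ + (0.7624 - 0.5218i)|11⟩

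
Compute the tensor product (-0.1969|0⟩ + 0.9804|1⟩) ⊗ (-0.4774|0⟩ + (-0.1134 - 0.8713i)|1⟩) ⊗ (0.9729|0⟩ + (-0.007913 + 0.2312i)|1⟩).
0.09145|000⟩ + (-0.0007438 + 0.02173i)|001⟩ + (0.02172 + 0.1669i)|010⟩ + (-0.03984 + 0.003805i)|011⟩ - 0.4554|100⟩ + (0.003704 - 0.1082i)|101⟩ + (-0.1082 - 0.8311i)|110⟩ + (0.1984 - 0.01894i)|111⟩

amp(|b₁b₂…⟩) = product of the factor amplitudes for bits b₁, b₂, …; only kets whose every factor amplitude is nonzero survive.
|000⟩: (-0.1969)(-0.4774)(0.9729) = 0.09145
|001⟩: (-0.1969)(-0.4774)(-0.007913 + 0.2312i) = (-0.0007438 + 0.02173i)
|010⟩: (-0.1969)(-0.1134 - 0.8713i)(0.9729) = (0.02172 + 0.1669i)
|011⟩: (-0.1969)(-0.1134 - 0.8713i)(-0.007913 + 0.2312i) = (-0.03984 + 0.003805i)
|100⟩: (0.9804)(-0.4774)(0.9729) = -0.4554
|101⟩: (0.9804)(-0.4774)(-0.007913 + 0.2312i) = (0.003704 - 0.1082i)
|110⟩: (0.9804)(-0.1134 - 0.8713i)(0.9729) = (-0.1082 - 0.8311i)
|111⟩: (0.9804)(-0.1134 - 0.8713i)(-0.007913 + 0.2312i) = (0.1984 - 0.01894i)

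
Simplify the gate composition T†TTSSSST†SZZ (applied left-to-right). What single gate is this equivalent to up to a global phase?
S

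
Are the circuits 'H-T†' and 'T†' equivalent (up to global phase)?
No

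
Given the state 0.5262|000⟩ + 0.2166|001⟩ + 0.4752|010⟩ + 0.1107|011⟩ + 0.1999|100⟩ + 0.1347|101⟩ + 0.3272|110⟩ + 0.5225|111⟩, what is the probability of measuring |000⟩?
0.2769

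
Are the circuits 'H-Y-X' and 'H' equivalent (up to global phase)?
No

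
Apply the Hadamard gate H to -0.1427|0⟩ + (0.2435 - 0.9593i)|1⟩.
(0.07128 - 0.6783i)|0⟩ + (-0.2731 + 0.6783i)|1⟩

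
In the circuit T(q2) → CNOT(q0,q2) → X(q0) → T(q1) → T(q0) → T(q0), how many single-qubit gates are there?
5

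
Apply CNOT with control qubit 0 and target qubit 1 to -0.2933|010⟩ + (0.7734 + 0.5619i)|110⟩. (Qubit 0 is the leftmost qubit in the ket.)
-0.2933|010⟩ + (0.7734 + 0.5619i)|100⟩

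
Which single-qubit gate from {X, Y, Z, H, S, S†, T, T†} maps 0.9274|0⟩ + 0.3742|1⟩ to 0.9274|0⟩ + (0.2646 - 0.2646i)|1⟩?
T†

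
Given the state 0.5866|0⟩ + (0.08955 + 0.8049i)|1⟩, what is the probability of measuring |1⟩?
0.6559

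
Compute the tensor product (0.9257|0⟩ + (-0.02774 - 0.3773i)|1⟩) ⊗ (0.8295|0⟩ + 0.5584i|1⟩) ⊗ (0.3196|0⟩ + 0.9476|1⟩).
0.2454|000⟩ + 0.7276|001⟩ + 0.1652i|010⟩ + 0.4898i|011⟩ + (-0.007354 - 0.1i)|100⟩ + (-0.0218 - 0.2966i)|101⟩ + (0.06733 - 0.004951i)|110⟩ + (0.1996 - 0.01468i)|111⟩

amp(|b₁b₂…⟩) = product of the factor amplitudes for bits b₁, b₂, …; only kets whose every factor amplitude is nonzero survive.
|000⟩: (0.9257)(0.8295)(0.3196) = 0.2454
|001⟩: (0.9257)(0.8295)(0.9476) = 0.7276
|010⟩: (0.9257)(0.5584i)(0.3196) = 0.1652i
|011⟩: (0.9257)(0.5584i)(0.9476) = 0.4898i
|100⟩: (-0.02774 - 0.3773i)(0.8295)(0.3196) = (-0.007354 - 0.1i)
|101⟩: (-0.02774 - 0.3773i)(0.8295)(0.9476) = (-0.0218 - 0.2966i)
|110⟩: (-0.02774 - 0.3773i)(0.5584i)(0.3196) = (0.06733 - 0.004951i)
|111⟩: (-0.02774 - 0.3773i)(0.5584i)(0.9476) = (0.1996 - 0.01468i)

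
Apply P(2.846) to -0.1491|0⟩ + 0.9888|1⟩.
-0.1491|0⟩ + (-0.9459 + 0.288i)|1⟩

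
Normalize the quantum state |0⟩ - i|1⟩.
1/√2|0⟩ - (1/√2)i|1⟩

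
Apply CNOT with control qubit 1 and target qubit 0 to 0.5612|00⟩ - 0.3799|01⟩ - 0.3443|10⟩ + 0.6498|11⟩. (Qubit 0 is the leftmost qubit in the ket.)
0.5612|00⟩ + 0.6498|01⟩ - 0.3443|10⟩ - 0.3799|11⟩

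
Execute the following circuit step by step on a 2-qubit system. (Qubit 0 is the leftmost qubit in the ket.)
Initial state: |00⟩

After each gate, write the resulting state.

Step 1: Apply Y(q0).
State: i|10⟩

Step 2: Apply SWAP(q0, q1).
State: i|01⟩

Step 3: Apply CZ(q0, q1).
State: i|01⟩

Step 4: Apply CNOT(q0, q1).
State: i|01⟩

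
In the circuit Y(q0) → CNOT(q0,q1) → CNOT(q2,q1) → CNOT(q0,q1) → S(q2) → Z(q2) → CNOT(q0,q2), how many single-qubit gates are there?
3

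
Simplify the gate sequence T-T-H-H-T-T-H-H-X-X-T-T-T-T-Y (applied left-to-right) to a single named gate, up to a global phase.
Y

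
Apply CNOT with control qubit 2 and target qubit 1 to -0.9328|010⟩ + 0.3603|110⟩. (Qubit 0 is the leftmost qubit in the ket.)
-0.9328|010⟩ + 0.3603|110⟩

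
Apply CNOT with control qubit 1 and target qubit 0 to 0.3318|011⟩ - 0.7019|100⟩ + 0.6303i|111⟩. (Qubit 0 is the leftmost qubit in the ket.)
0.6303i|011⟩ - 0.7019|100⟩ + 0.3318|111⟩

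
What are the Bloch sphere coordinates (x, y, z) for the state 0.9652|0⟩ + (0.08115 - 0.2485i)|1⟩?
(0.1567, -0.4797, 0.8633)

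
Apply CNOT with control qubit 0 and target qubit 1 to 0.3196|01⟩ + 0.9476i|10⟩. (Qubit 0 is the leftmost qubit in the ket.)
0.3196|01⟩ + 0.9476i|11⟩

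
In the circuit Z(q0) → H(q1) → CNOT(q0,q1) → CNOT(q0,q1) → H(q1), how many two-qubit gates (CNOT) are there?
2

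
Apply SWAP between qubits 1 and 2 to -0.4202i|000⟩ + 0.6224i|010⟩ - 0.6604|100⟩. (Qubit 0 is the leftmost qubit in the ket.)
-0.4202i|000⟩ + 0.6224i|001⟩ - 0.6604|100⟩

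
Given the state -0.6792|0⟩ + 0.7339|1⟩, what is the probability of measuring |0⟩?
0.4613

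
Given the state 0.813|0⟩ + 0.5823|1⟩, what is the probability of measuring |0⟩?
0.661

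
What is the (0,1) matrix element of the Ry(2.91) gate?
-0.9933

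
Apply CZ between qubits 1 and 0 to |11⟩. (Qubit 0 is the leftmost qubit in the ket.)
-|11⟩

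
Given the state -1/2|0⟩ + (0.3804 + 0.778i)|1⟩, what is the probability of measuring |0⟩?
1/4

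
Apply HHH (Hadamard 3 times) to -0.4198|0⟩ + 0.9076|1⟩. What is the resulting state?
0.3449|0⟩ - 0.9386|1⟩

H² = I, so H^3 = H: a single Hadamard. With (a, b) = (-0.4198, 0.9076), H gives ((a + b)/√2, (a − b)/√2) = (0.3449, -0.9386).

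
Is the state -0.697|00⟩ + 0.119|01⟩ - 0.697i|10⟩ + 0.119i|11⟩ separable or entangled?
Separable

Writing the state as a|00⟩ + b|01⟩ + c|10⟩ + d|11⟩, it is a product state iff ad − bc = 0.
Here (a, b, c, d) = (-0.697, 0.119, -0.697i, 0.119i): ad − bc = (-0.697)(0.119i) − (0.119)(-0.697i) = 0, so the state is separable.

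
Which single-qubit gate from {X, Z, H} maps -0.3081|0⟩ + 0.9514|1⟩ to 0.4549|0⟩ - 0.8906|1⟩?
H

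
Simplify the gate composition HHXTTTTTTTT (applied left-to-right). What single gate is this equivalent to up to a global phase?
X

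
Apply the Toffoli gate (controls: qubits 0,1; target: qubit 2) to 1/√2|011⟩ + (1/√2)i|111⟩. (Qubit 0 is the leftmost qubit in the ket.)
1/√2|011⟩ + (1/√2)i|110⟩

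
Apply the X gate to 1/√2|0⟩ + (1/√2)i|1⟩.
(1/√2)i|0⟩ + 1/√2|1⟩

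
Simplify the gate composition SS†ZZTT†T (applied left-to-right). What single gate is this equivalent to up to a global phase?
T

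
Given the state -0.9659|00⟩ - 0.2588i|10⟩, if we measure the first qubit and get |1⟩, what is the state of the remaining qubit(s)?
-i|0⟩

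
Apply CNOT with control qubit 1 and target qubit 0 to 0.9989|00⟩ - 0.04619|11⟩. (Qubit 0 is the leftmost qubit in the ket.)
0.9989|00⟩ - 0.04619|01⟩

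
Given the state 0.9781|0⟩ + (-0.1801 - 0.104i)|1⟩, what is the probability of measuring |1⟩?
0.04325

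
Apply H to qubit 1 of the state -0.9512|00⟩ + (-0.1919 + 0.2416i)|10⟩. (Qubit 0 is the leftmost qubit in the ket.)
-0.6726|00⟩ - 0.6726|01⟩ + (-0.1357 + 0.1708i)|10⟩ + (-0.1357 + 0.1708i)|11⟩

H on qubit 1 mixes each pair of kets that differ only in qubit 1: amplitudes (a, b) of (|…0…⟩, |…1…⟩) become ((a + b)/√2, (a − b)/√2). Kets absent from the input have amplitude 0.
(|00⟩, |01⟩): (a, b) = (-0.9512, 0) → (-0.6726, -0.6726)
(|10⟩, |11⟩): (a, b) = ((-0.1919 + 0.2416i), 0) → ((-0.1357 + 0.1708i), (-0.1357 + 0.1708i))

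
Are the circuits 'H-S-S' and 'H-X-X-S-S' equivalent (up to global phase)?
Yes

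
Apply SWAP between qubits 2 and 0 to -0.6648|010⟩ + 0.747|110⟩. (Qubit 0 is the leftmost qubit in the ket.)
-0.6648|010⟩ + 0.747|011⟩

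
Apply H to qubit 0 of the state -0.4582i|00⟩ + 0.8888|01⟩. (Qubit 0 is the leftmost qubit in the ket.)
-0.324i|00⟩ + 0.6285|01⟩ - 0.324i|10⟩ + 0.6285|11⟩

H on qubit 0 mixes each pair of kets that differ only in qubit 0: amplitudes (a, b) of (|…0…⟩, |…1…⟩) become ((a + b)/√2, (a − b)/√2). Kets absent from the input have amplitude 0.
(|00⟩, |10⟩): (a, b) = (-0.4582i, 0) → (-0.324i, -0.324i)
(|01⟩, |11⟩): (a, b) = (0.8888, 0) → (0.6285, 0.6285)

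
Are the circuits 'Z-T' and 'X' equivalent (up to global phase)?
No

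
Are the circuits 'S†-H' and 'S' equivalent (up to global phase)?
No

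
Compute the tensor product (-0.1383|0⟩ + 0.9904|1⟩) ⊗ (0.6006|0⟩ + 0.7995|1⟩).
-0.08306|00⟩ - 0.1106|01⟩ + 0.5948|10⟩ + 0.7918|11⟩

amp(|b₁b₂…⟩) = product of the factor amplitudes for bits b₁, b₂, …; only kets whose every factor amplitude is nonzero survive.
|00⟩: (-0.1383)(0.6006) = -0.08306
|01⟩: (-0.1383)(0.7995) = -0.1106
|10⟩: (0.9904)(0.6006) = 0.5948
|11⟩: (0.9904)(0.7995) = 0.7918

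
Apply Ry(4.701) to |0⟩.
-0.7031|0⟩ + 0.7111|1⟩

Ry(4.701) = [[cos(θ/2), −sin(θ/2)], [sin(θ/2), cos(θ/2)]]; θ = 4.701, cos(θ/2) ≈ -0.703069, sin(θ/2) ≈ 0.711122.
With a = amp(|0⟩) = 1 and b = amp(|1⟩) = 0:
new amp(|0⟩) = (-0.703069)·a + (-0.711122)·b = -0.7031
new amp(|1⟩) = (0.711122)·a + (-0.703069)·b = 0.7111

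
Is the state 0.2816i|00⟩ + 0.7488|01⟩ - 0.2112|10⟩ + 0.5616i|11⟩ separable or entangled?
Separable

Writing the state as a|00⟩ + b|01⟩ + c|10⟩ + d|11⟩, it is a product state iff ad − bc = 0.
Here (a, b, c, d) = (0.2816i, 0.7488, -0.2112, 0.5616i): ad − bc = (0.2816i)(0.5616i) − (0.7488)(-0.2112) = 0, so the state is separable.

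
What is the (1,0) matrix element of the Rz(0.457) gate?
0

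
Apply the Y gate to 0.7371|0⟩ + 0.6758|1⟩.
-0.6758i|0⟩ + 0.7371i|1⟩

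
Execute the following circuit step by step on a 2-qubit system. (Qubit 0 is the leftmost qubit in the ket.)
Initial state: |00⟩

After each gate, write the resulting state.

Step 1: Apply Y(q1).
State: i|01⟩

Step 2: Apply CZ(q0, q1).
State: i|01⟩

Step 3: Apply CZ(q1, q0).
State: i|01⟩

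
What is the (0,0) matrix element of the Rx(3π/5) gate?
0.5878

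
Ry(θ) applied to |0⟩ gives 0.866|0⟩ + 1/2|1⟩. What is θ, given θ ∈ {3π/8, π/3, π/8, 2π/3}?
π/3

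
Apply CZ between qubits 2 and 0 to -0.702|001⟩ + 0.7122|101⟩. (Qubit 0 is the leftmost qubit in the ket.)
-0.702|001⟩ - 0.7122|101⟩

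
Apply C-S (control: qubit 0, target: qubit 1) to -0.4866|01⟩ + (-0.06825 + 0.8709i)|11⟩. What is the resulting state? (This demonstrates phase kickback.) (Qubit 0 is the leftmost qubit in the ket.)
-0.4866|01⟩ + (-0.8709 - 0.06825i)|11⟩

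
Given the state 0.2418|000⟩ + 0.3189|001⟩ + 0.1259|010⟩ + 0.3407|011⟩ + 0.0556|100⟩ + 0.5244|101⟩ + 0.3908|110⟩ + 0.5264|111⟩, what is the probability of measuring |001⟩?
0.1017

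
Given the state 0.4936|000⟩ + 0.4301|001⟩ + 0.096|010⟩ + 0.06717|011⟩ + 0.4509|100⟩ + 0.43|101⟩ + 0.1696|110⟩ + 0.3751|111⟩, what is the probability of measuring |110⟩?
0.02876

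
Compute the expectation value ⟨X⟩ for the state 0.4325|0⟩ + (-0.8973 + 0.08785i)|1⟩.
-0.7762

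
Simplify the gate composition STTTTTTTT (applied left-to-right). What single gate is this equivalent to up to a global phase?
S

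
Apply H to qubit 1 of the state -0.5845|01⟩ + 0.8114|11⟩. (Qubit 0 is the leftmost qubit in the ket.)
-0.4133|00⟩ + 0.4133|01⟩ + 0.5737|10⟩ - 0.5737|11⟩

H on qubit 1 mixes each pair of kets that differ only in qubit 1: amplitudes (a, b) of (|…0…⟩, |…1…⟩) become ((a + b)/√2, (a − b)/√2). Kets absent from the input have amplitude 0.
(|00⟩, |01⟩): (a, b) = (0, -0.5845) → (-0.4133, 0.4133)
(|10⟩, |11⟩): (a, b) = (0, 0.8114) → (0.5737, -0.5737)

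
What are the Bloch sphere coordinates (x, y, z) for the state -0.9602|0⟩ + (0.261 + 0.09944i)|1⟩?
(-0.5012, -0.191, 0.844)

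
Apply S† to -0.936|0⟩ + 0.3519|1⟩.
-0.936|0⟩ - 0.3519i|1⟩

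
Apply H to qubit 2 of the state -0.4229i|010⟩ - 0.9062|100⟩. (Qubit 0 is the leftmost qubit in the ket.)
-0.299i|010⟩ - 0.299i|011⟩ - 0.6408|100⟩ - 0.6408|101⟩

H on qubit 2 mixes each pair of kets that differ only in qubit 2: amplitudes (a, b) of (|…0…⟩, |…1…⟩) become ((a + b)/√2, (a − b)/√2). Kets absent from the input have amplitude 0.
(|010⟩, |011⟩): (a, b) = (-0.4229i, 0) → (-0.299i, -0.299i)
(|100⟩, |101⟩): (a, b) = (-0.9062, 0) → (-0.6408, -0.6408)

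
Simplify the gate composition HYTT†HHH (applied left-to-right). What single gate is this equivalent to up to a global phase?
Y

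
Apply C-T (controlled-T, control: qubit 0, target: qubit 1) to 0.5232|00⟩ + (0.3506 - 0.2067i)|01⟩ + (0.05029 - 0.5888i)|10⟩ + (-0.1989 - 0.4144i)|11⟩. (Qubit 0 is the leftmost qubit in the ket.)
0.5232|00⟩ + (0.3506 - 0.2067i)|01⟩ + (0.05029 - 0.5888i)|10⟩ + (0.1524 - 0.4337i)|11⟩

C-T leaves the control-|0⟩ kets |00⟩, |01⟩ unchanged and applies T to qubit 1 on the control-|1⟩ pair (|10⟩, |11⟩).
T = [[1, 0], [0, (1/√2 + (1/√2)i)]].
With a = amp(|10⟩) = (0.05029 - 0.5888i) and b = amp(|11⟩) = (-0.1989 - 0.4144i):
new amp(|10⟩) = (1)·a = (0.05029 - 0.5888i)
new amp(|11⟩) = (1/√2 + (1/√2)i)·b = (0.1524 - 0.4337i)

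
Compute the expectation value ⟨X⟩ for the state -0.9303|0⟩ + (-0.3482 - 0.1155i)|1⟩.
0.6479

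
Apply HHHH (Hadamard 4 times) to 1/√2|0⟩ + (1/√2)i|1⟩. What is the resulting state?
1/√2|0⟩ + (1/√2)i|1⟩

H² = I, so an even number of Hadamards cancels: H^4 = I and the state is unchanged.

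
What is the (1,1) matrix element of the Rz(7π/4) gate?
(-0.9239 + 0.3827i)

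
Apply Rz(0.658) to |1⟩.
(0.9464 + 0.3231i)|1⟩

Rz(0.658) = [[e^(−iθ/2), 0], [0, e^(iθ/2)]] with e^(±iθ/2) = cos(θ/2) ± i·sin(θ/2); θ = 0.658, cos(θ/2) ≈ 0.946366, sin(θ/2) ≈ 0.323097.
With a = amp(|0⟩) = 0 and b = amp(|1⟩) = 1:
new amp(|0⟩) = (0.946366 - 0.323097i)·a = 0
new amp(|1⟩) = (0.946366 + 0.323097i)·b = (0.9464 + 0.3231i)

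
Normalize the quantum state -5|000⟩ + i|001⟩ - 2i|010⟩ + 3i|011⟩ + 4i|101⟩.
-0.6742|000⟩ + 0.1348i|001⟩ - 0.2697i|010⟩ + 0.4045i|011⟩ + 0.5394i|101⟩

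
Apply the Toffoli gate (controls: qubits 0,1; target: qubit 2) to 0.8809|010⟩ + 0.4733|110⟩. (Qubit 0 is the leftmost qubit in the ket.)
0.8809|010⟩ + 0.4733|111⟩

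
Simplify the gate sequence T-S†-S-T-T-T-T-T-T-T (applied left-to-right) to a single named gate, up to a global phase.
I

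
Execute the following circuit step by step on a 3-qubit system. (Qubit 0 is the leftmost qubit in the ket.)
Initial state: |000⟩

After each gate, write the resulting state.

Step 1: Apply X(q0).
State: |100⟩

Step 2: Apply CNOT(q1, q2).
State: |100⟩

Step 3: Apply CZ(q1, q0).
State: |100⟩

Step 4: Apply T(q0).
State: (1/√2 + (1/√2)i)|100⟩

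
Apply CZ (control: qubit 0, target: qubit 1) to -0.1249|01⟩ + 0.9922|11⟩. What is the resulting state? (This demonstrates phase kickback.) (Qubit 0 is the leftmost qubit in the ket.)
-0.1249|01⟩ - 0.9922|11⟩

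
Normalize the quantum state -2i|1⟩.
-i|1⟩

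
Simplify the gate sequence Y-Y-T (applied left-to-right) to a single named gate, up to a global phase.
T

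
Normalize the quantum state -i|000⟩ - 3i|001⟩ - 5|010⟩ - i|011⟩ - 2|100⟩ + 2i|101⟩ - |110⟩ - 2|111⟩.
-0.1429i|000⟩ - 0.4286i|001⟩ - 0.7143|010⟩ - 0.1429i|011⟩ - 0.2857|100⟩ + 0.2857i|101⟩ - 0.1429|110⟩ - 0.2857|111⟩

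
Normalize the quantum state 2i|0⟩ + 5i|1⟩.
0.3714i|0⟩ + 0.9285i|1⟩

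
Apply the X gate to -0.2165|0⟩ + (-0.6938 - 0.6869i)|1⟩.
(-0.6938 - 0.6869i)|0⟩ - 0.2165|1⟩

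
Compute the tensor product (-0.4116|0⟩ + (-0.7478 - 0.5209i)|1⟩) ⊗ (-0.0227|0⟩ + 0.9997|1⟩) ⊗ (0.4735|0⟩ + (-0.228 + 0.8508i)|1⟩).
0.004424|000⟩ + (-0.00213 + 0.007949i)|001⟩ - 0.1948|010⟩ + (0.09382 - 0.3501i)|011⟩ + (0.008038 + 0.005599i)|100⟩ + (-0.01393 + 0.01175i)|101⟩ + (-0.354 - 0.2466i)|110⟩ + (0.6135 - 0.5173i)|111⟩

amp(|b₁b₂…⟩) = product of the factor amplitudes for bits b₁, b₂, …; only kets whose every factor amplitude is nonzero survive.
|000⟩: (-0.4116)(-0.0227)(0.4735) = 0.004424
|001⟩: (-0.4116)(-0.0227)(-0.228 + 0.8508i) = (-0.00213 + 0.007949i)
|010⟩: (-0.4116)(0.9997)(0.4735) = -0.1948
|011⟩: (-0.4116)(0.9997)(-0.228 + 0.8508i) = (0.09382 - 0.3501i)
|100⟩: (-0.7478 - 0.5209i)(-0.0227)(0.4735) = (0.008038 + 0.005599i)
|101⟩: (-0.7478 - 0.5209i)(-0.0227)(-0.228 + 0.8508i) = (-0.01393 + 0.01175i)
|110⟩: (-0.7478 - 0.5209i)(0.9997)(0.4735) = (-0.354 - 0.2466i)
|111⟩: (-0.7478 - 0.5209i)(0.9997)(-0.228 + 0.8508i) = (0.6135 - 0.5173i)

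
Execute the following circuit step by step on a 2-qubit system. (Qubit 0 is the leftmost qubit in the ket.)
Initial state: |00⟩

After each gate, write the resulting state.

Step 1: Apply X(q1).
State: |01⟩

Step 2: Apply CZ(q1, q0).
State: |01⟩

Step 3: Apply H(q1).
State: 1/√2|00⟩ - 1/√2|01⟩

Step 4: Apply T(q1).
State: 1/√2|00⟩ + (-1/2 - (1/2)i)|01⟩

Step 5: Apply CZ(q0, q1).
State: 1/√2|00⟩ + (-1/2 - (1/2)i)|01⟩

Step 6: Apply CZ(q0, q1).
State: 1/√2|00⟩ + (-1/2 - (1/2)i)|01⟩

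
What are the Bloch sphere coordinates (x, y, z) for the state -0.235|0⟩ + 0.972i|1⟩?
(0, -0.4568, -0.8896)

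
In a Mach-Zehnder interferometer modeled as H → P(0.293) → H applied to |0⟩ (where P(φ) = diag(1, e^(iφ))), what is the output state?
(0.9787 + 0.1444i)|0⟩ + (0.02131 - 0.1444i)|1⟩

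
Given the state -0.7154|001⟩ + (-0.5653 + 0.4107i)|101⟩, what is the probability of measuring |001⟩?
0.5118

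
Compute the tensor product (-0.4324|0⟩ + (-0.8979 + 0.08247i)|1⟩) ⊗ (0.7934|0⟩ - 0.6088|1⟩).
-0.3431|00⟩ + 0.2632|01⟩ + (-0.7124 + 0.06543i)|10⟩ + (0.5466 - 0.05021i)|11⟩

amp(|b₁b₂…⟩) = product of the factor amplitudes for bits b₁, b₂, …; only kets whose every factor amplitude is nonzero survive.
|00⟩: (-0.4324)(0.7934) = -0.3431
|01⟩: (-0.4324)(-0.6088) = 0.2632
|10⟩: (-0.8979 + 0.08247i)(0.7934) = (-0.7124 + 0.06543i)
|11⟩: (-0.8979 + 0.08247i)(-0.6088) = (0.5466 - 0.05021i)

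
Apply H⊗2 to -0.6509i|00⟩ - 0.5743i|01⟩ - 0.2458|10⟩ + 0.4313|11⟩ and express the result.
(0.09275 - 0.6126i)|00⟩ + (-0.3386 - 0.0383i)|01⟩ + (-0.09275 - 0.6126i)|10⟩ + (0.3386 - 0.0383i)|11⟩

H⊗2 gives amp(|y⟩) = (1/2) Σ_x (−1)^(x·y) amp(|x⟩), where x·y is the number of positions in which both x and y have a 1.
|00⟩: (-0.6509i - 0.5743i - 0.2458 + 0.4313)/2 = (0.09275 - 0.6126i)
|01⟩: (-0.6509i + 0.5743i - 0.2458 - 0.4313)/2 = (-0.3386 - 0.0383i)
|10⟩: (-0.6509i - 0.5743i + 0.2458 - 0.4313)/2 = (-0.09275 - 0.6126i)
|11⟩: (-0.6509i + 0.5743i + 0.2458 + 0.4313)/2 = (0.3386 - 0.0383i)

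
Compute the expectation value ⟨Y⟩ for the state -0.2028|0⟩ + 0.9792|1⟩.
0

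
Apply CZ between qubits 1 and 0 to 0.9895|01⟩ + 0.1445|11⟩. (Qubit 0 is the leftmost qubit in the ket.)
0.9895|01⟩ - 0.1445|11⟩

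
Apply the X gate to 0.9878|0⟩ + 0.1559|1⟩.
0.1559|0⟩ + 0.9878|1⟩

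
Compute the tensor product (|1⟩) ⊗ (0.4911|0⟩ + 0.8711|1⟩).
0.4911|10⟩ + 0.8711|11⟩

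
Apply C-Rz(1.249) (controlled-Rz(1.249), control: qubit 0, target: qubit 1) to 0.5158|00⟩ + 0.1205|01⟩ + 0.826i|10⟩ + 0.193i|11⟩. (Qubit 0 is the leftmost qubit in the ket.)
0.5158|00⟩ + 0.1205|01⟩ + (0.483 + 0.6701i)|10⟩ + (-0.1128 + 0.1566i)|11⟩

C-Rz(1.249) leaves the control-|0⟩ kets |00⟩, |01⟩ unchanged and applies Rz(1.249) to qubit 1 on the control-|1⟩ pair (|10⟩, |11⟩).
Rz(1.249) = [[e^(−iθ/2), 0], [0, e^(iθ/2)]] with e^(±iθ/2) = cos(θ/2) ± i·sin(θ/2); θ = 1.249, cos(θ/2) ≈ 0.811256, sin(θ/2) ≈ 0.584692.
With a = amp(|10⟩) = 0.826i and b = amp(|11⟩) = 0.193i:
new amp(|10⟩) = (0.811256 - 0.584692i)·a = (0.483 + 0.6701i)
new amp(|11⟩) = (0.811256 + 0.584692i)·b = (-0.1128 + 0.1566i)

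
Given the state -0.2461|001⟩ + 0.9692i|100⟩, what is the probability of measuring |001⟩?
0.06057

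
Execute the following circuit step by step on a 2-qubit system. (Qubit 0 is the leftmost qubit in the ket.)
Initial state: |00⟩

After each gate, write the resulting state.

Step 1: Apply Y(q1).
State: i|01⟩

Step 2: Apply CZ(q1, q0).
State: i|01⟩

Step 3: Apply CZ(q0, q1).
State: i|01⟩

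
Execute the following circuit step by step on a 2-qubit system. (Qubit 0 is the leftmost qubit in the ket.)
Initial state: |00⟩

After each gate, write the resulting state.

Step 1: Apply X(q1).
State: |01⟩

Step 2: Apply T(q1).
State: (1/√2 + (1/√2)i)|01⟩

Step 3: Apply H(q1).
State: (1/2 + (1/2)i)|00⟩ + (-1/2 - (1/2)i)|01⟩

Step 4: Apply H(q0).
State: (1/√8 + (1/√8)i)|00⟩ + (-1/√8 - (1/√8)i)|01⟩ + (1/√8 + (1/√8)i)|10⟩ + (-1/√8 - (1/√8)i)|11⟩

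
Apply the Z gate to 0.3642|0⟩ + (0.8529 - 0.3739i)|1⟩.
0.3642|0⟩ + (-0.8529 + 0.3739i)|1⟩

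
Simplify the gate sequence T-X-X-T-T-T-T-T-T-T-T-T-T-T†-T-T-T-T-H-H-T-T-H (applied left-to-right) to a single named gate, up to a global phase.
H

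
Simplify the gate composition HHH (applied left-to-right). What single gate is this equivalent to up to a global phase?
H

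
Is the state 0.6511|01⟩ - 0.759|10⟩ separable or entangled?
Entangled

Writing the state as a|00⟩ + b|01⟩ + c|10⟩ + d|11⟩, it is a product state iff ad − bc = 0.
Here (a, b, c, d) = (0, 0.6511, -0.759, 0): ad − bc = (0)(0) − (0.6511)(-0.759) = 0.4942 ≠ 0, so the state is entangled.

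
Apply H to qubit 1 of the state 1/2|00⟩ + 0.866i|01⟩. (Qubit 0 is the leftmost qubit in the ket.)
(1/√8 + 0.6124i)|00⟩ + (1/√8 - 0.6124i)|01⟩

H on qubit 1 mixes each pair of kets that differ only in qubit 1: amplitudes (a, b) of (|…0…⟩, |…1…⟩) become ((a + b)/√2, (a − b)/√2). Kets absent from the input have amplitude 0.
(|00⟩, |01⟩): (a, b) = (1/2, 0.866i) → ((1/√8 + 0.6124i), (1/√8 - 0.6124i))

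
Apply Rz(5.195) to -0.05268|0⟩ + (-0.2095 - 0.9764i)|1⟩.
(0.04507 + 0.02727i)|0⟩ + (0.6847 + 0.727i)|1⟩

Rz(5.195) = [[e^(−iθ/2), 0], [0, e^(iθ/2)]] with e^(±iθ/2) = cos(θ/2) ± i·sin(θ/2); θ = 5.195, cos(θ/2) ≈ -0.855597, sin(θ/2) ≈ 0.517642.
With a = amp(|0⟩) = -0.05268 and b = amp(|1⟩) = (-0.2095 - 0.9764i):
new amp(|0⟩) = (-0.855597 - 0.517642i)·a = (0.04507 + 0.02727i)
new amp(|1⟩) = (-0.855597 + 0.517642i)·b = (0.6847 + 0.727i)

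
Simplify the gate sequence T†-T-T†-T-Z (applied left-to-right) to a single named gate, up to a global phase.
Z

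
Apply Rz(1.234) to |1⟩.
(0.8156 + 0.5786i)|1⟩

Rz(1.234) = [[e^(−iθ/2), 0], [0, e^(iθ/2)]] with e^(±iθ/2) = cos(θ/2) ± i·sin(θ/2); θ = 1.234, cos(θ/2) ≈ 0.815618, sin(θ/2) ≈ 0.578591.
With a = amp(|0⟩) = 0 and b = amp(|1⟩) = 1:
new amp(|0⟩) = (0.815618 - 0.578591i)·a = 0
new amp(|1⟩) = (0.815618 + 0.578591i)·b = (0.8156 + 0.5786i)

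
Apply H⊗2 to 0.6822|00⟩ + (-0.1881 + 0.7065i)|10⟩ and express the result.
(0.2471 + 0.3533i)|00⟩ + (0.2471 + 0.3533i)|01⟩ + (0.4352 - 0.3533i)|10⟩ + (0.4352 - 0.3533i)|11⟩

H⊗2 gives amp(|y⟩) = (1/2) Σ_x (−1)^(x·y) amp(|x⟩), where x·y is the number of positions in which both x and y have a 1.
|00⟩: (0.6822 + (-0.1881 + 0.7065i))/2 = (0.2471 + 0.3533i)
|01⟩: (0.6822 + (-0.1881 + 0.7065i))/2 = (0.2471 + 0.3533i)
|10⟩: (0.6822 - (-0.1881 + 0.7065i))/2 = (0.4352 - 0.3533i)
|11⟩: (0.6822 - (-0.1881 + 0.7065i))/2 = (0.4352 - 0.3533i)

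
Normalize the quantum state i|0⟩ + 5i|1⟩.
0.1961i|0⟩ + 0.9806i|1⟩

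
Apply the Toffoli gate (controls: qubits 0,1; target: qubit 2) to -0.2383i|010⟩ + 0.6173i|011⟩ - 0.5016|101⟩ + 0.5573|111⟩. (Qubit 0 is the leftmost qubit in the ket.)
-0.2383i|010⟩ + 0.6173i|011⟩ - 0.5016|101⟩ + 0.5573|110⟩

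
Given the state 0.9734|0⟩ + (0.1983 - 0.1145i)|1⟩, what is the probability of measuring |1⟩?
0.05243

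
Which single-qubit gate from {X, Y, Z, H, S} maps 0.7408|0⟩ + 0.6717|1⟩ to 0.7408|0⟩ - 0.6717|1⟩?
Z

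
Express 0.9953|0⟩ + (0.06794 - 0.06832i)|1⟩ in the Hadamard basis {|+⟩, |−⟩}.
(0.7518 - 0.04831i)|+⟩ + (0.6557 + 0.04831i)|−⟩

With |ψ⟩ = α|0⟩ + β|1⟩, the Hadamard-basis coefficients are ⟨+|ψ⟩ = (α + β)/√2 and ⟨−|ψ⟩ = (α − β)/√2.
Here α = 0.9953, β = (0.06794 - 0.06832i): (α + β)/√2 = (0.7518 - 0.04831i), (α − β)/√2 = (0.6557 + 0.04831i).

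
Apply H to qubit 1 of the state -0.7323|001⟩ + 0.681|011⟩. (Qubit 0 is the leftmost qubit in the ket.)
-0.03627|001⟩ - 0.9994|011⟩

H on qubit 1 mixes each pair of kets that differ only in qubit 1: amplitudes (a, b) of (|…0…⟩, |…1…⟩) become ((a + b)/√2, (a − b)/√2). Kets absent from the input have amplitude 0.
(|001⟩, |011⟩): (a, b) = (-0.7323, 0.681) → (-0.03627, -0.9994)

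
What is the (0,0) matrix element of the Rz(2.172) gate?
(0.466 - 0.8848i)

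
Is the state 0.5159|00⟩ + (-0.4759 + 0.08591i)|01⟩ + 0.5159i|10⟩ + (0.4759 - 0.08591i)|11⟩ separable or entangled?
Entangled

Writing the state as a|00⟩ + b|01⟩ + c|10⟩ + d|11⟩, it is a product state iff ad − bc = 0.
Here (a, b, c, d) = (0.5159, (-0.4759 + 0.08591i), 0.5159i, (0.4759 - 0.08591i)): ad − bc = (0.5159)(0.4759 - 0.08591i) − (-0.4759 + 0.08591i)(0.5159i) = (0.2898 + 0.2012i) ≠ 0, so the state is entangled.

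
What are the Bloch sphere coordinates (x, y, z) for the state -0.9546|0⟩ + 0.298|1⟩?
(-0.5689, 0, 0.8225)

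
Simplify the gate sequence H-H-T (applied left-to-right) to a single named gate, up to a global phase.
T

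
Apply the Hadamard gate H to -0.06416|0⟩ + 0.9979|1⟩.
0.6603|0⟩ - 0.751|1⟩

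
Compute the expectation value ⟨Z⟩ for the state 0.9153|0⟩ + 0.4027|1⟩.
0.6756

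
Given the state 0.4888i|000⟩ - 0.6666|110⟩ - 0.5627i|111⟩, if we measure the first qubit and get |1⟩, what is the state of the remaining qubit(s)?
-0.7641|10⟩ - 0.645i|11⟩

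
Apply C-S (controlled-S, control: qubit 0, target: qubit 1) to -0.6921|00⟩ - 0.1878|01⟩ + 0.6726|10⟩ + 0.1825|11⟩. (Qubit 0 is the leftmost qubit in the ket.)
-0.6921|00⟩ - 0.1878|01⟩ + 0.6726|10⟩ + 0.1825i|11⟩

C-S leaves the control-|0⟩ kets |00⟩, |01⟩ unchanged and applies S to qubit 1 on the control-|1⟩ pair (|10⟩, |11⟩).
S = [[1, 0], [0, i]].
With a = amp(|10⟩) = 0.6726 and b = amp(|11⟩) = 0.1825:
new amp(|10⟩) = (1)·a = 0.6726
new amp(|11⟩) = (i)·b = 0.1825i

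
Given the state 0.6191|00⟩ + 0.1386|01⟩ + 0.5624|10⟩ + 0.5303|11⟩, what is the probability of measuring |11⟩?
0.2812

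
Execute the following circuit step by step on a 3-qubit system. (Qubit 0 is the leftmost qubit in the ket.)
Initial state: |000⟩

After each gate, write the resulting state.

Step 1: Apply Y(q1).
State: i|010⟩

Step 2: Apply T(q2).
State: i|010⟩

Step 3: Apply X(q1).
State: i|000⟩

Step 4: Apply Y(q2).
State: -|001⟩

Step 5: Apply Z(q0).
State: -|001⟩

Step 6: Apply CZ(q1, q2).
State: -|001⟩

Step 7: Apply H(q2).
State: -1/√2|000⟩ + 1/√2|001⟩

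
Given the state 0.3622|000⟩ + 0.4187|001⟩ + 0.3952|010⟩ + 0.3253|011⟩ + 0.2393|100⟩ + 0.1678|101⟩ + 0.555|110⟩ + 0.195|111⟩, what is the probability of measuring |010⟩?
0.1562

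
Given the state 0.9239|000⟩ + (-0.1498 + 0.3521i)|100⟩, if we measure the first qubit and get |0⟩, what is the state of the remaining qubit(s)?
|00⟩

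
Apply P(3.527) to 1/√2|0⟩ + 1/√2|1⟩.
1/√2|0⟩ + (-0.6552 - 0.2658i)|1⟩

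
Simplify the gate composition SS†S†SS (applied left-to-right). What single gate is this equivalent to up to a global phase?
S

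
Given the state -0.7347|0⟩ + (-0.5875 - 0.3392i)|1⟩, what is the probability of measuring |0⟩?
0.5398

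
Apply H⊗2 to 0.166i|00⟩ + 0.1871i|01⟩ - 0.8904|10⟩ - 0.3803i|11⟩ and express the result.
(-0.4452 - 0.0136i)|00⟩ + (-0.4452 + 0.1796i)|01⟩ + (0.4452 + 0.3667i)|10⟩ + (0.4452 - 0.2007i)|11⟩

H⊗2 gives amp(|y⟩) = (1/2) Σ_x (−1)^(x·y) amp(|x⟩), where x·y is the number of positions in which both x and y have a 1.
|00⟩: (0.166i + 0.1871i - 0.8904 - 0.3803i)/2 = (-0.4452 - 0.0136i)
|01⟩: (0.166i - 0.1871i - 0.8904 + 0.3803i)/2 = (-0.4452 + 0.1796i)
|10⟩: (0.166i + 0.1871i + 0.8904 + 0.3803i)/2 = (0.4452 + 0.3667i)
|11⟩: (0.166i - 0.1871i + 0.8904 - 0.3803i)/2 = (0.4452 - 0.2007i)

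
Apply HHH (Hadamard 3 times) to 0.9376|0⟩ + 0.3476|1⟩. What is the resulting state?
0.9088|0⟩ + 0.4172|1⟩

H² = I, so H^3 = H: a single Hadamard. With (a, b) = (0.9376, 0.3476), H gives ((a + b)/√2, (a − b)/√2) = (0.9088, 0.4172).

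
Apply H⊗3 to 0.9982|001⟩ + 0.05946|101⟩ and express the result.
0.3739|000⟩ - 0.3739|001⟩ + 0.3739|010⟩ - 0.3739|011⟩ + 0.3319|100⟩ - 0.3319|101⟩ + 0.3319|110⟩ - 0.3319|111⟩

H⊗3 gives amp(|y⟩) = (1/2√2) Σ_x (−1)^(x·y) amp(|x⟩), where x·y is the number of positions in which both x and y have a 1.
|000⟩: (0.9982 + 0.05946)/(2√2) = 0.3739
|001⟩: (-0.9982 - 0.05946)/(2√2) = -0.3739
|010⟩: (0.9982 + 0.05946)/(2√2) = 0.3739
|011⟩: (-0.9982 - 0.05946)/(2√2) = -0.3739
|100⟩: (0.9982 - 0.05946)/(2√2) = 0.3319
|101⟩: (-0.9982 + 0.05946)/(2√2) = -0.3319
|110⟩: (0.9982 - 0.05946)/(2√2) = 0.3319
|111⟩: (-0.9982 + 0.05946)/(2√2) = -0.3319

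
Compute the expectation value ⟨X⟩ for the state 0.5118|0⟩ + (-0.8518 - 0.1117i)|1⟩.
-0.8719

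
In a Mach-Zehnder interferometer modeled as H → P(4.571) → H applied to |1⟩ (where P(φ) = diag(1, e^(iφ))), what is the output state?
(0.5705 + 0.495i)|0⟩ + (0.4295 - 0.495i)|1⟩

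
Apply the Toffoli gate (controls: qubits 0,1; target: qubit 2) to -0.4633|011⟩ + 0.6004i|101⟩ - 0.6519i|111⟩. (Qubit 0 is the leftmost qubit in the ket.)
-0.4633|011⟩ + 0.6004i|101⟩ - 0.6519i|110⟩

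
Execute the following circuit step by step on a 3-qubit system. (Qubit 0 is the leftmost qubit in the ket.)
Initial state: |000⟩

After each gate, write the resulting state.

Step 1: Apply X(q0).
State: |100⟩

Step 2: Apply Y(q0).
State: -i|000⟩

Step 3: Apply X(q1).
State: -i|010⟩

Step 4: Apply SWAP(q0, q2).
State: -i|010⟩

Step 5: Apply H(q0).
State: -(1/√2)i|010⟩ - (1/√2)i|110⟩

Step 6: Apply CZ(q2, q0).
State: -(1/√2)i|010⟩ - (1/√2)i|110⟩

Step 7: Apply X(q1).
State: -(1/√2)i|000⟩ - (1/√2)i|100⟩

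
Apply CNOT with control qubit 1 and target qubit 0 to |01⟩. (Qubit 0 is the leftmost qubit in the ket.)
|11⟩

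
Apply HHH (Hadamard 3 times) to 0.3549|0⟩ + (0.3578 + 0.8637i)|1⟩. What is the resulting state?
(0.504 + 0.6107i)|0⟩ + (-0.002051 - 0.6107i)|1⟩

H² = I, so H^3 = H: a single Hadamard. With (a, b) = (0.3549, (0.3578 + 0.8637i)), H gives ((a + b)/√2, (a − b)/√2) = ((0.504 + 0.6107i), (-0.002051 - 0.6107i)).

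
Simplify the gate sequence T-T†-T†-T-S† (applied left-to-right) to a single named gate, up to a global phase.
S†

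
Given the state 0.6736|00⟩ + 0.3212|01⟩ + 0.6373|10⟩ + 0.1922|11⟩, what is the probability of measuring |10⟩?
0.4062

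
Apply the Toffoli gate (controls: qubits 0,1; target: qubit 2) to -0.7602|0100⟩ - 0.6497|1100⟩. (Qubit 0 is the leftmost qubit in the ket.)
-0.7602|0100⟩ - 0.6497|1110⟩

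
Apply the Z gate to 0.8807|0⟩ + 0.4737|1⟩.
0.8807|0⟩ - 0.4737|1⟩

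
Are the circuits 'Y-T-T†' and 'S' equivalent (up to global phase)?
No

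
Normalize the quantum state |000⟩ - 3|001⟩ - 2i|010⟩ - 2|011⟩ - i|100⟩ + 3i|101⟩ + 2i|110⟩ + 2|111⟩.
0.1667|000⟩ - 1/2|001⟩ - 0.3333i|010⟩ - 0.3333|011⟩ - 0.1667i|100⟩ + (1/2)i|101⟩ + 0.3333i|110⟩ + 0.3333|111⟩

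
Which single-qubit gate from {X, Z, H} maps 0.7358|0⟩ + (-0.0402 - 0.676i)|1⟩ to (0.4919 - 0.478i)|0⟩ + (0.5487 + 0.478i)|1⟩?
H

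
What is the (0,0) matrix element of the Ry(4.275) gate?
-0.5369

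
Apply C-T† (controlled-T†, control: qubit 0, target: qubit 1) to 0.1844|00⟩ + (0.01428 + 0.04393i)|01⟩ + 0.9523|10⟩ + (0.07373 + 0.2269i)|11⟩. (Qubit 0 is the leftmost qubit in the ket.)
0.1844|00⟩ + (0.01428 + 0.04393i)|01⟩ + 0.9523|10⟩ + (0.2126 + 0.1083i)|11⟩

C-T† leaves the control-|0⟩ kets |00⟩, |01⟩ unchanged and applies T† to qubit 1 on the control-|1⟩ pair (|10⟩, |11⟩).
T† = [[1, 0], [0, (1/√2 - (1/√2)i)]].
With a = amp(|10⟩) = 0.9523 and b = amp(|11⟩) = (0.07373 + 0.2269i):
new amp(|10⟩) = (1)·a = 0.9523
new amp(|11⟩) = (1/√2 - (1/√2)i)·b = (0.2126 + 0.1083i)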